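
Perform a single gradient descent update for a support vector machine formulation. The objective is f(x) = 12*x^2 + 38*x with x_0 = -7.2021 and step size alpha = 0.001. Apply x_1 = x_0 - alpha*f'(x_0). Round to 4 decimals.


We compute the gradient at x_0 and apply the update.
f'(x) = 24*x + 38
f'(-7.2021) = 24*-7.2021 + 38 = -134.8504
x_1 = -7.2021 - 0.001*-134.8504 = -7.0672


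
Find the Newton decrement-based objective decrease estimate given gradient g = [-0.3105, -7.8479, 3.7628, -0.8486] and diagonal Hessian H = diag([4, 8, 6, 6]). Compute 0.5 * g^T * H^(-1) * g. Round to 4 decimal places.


Step 1: H is diagonal, so H^(-1) * g = [-0.0776, -0.981, 0.6271, -0.1414].
Step 2: g^T H^(-1) g = sum_i g_i^2 / H_ii
  = (-0.3105)^2/4 + (-7.8479)^2/8 + (3.7628)^2/6 + (-0.8486)^2/6
  = 0.0241 + 7.6987 + 2.3598 + 0.12 = 10.2026
Step 3: Objective decrease = 0.5 * g^T H^(-1) g = 5.1013


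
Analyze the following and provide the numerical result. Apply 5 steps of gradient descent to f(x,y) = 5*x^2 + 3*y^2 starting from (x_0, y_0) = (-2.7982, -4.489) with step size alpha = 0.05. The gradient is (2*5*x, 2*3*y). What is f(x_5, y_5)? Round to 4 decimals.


Gradient descent on f(x,y) = 5*x^2 + 3*y^2.
Starting point: (-2.7982, -4.489), alpha = 0.05
Step 1: grad_x = 2*5*-2.7982 = -27.982, grad_y = 2*3*-4.489 = -26.934
  x_1 = -2.7982 - 0.05*-27.982 = -1.3991
  y_1 = -4.489 - 0.05*-26.934 = -3.1423
Step 2: grad_x = 2*5*-1.3991 = -13.991, grad_y = 2*3*-3.1423 = -18.8538
  x_2 = -1.3991 - 0.05*-13.991 = -0.6996
  y_2 = -3.1423 - 0.05*-18.8538 = -2.1996
Step 3: grad_x = 2*5*-0.6996 = -6.9955, grad_y = 2*3*-2.1996 = -13.1977
  x_3 = -0.6996 - 0.05*-6.9955 = -0.3498
  y_3 = -2.1996 - 0.05*-13.1977 = -1.5397
Step 4: grad_x = 2*5*-0.3498 = -3.4978, grad_y = 2*3*-1.5397 = -9.2384
  x_4 = -0.3498 - 0.05*-3.4978 = -0.1749
  y_4 = -1.5397 - 0.05*-9.2384 = -1.0778
Step 5: grad_x = 2*5*-0.1749 = -1.7489, grad_y = 2*3*-1.0778 = -6.4669
  x_5 = -0.1749 - 0.05*-1.7489 = -0.0874
  y_5 = -1.0778 - 0.05*-6.4669 = -0.7545
f(-0.0874, -0.7545) = 5*(-0.0874)^2 + 3*(-0.7545)^2 = 1.7459


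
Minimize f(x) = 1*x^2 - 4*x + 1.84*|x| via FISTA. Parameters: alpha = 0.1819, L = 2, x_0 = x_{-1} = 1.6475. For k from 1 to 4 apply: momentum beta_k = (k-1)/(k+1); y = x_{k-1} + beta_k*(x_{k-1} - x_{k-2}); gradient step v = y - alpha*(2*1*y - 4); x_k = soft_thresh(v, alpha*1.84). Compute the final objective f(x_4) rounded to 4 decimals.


FISTA on f(x) = 1*x^2 - 4*x + 1.84*|x|
L = 2, alpha = 0.1819
Iteration 1: beta = 0.0, y = 1.6475 + 0.0*(1.6475 - 1.6475) = 1.6475
  grad(y) = -0.705, v = y - alpha*grad = 1.7757
  prox(v) = soft_thresh(1.7757, 0.3347) = 1.441
Iteration 2: beta = 0.3333, y = 1.441 + 0.3333*(1.441 - 1.6475) = 1.3722
  grad(y) = -1.2556, v = y - alpha*grad = 1.6006
  prox(v) = soft_thresh(1.6006, 0.3347) = 1.2659
Iteration 3: beta = 0.5, y = 1.2659 + 0.5*(1.2659 - 1.441) = 1.1783
  grad(y) = -1.6433, v = y - alpha*grad = 1.4773
  prox(v) = soft_thresh(1.4773, 0.3347) = 1.1426
Iteration 4: beta = 0.6, y = 1.1426 + 0.6*(1.1426 - 1.2659) = 1.0686
  grad(y) = -1.8629, v = y - alpha*grad = 1.4074
  prox(v) = soft_thresh(1.4074, 0.3347) = 1.0727
f(x_4) = 1*1.0727^2 - 4*1.0727 + 1.84*|1.0727| = -1.1663


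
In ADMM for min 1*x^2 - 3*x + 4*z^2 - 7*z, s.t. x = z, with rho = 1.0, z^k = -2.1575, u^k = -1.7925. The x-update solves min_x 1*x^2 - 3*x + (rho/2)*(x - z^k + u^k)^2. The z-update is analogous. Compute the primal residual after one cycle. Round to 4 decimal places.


ADMM iteration with rho = 1.0, z^k = -2.1575, u^k = -1.7925
Step 1: x-update.
Minimize 1*x^2 - 3*x + (1.0/2)*(x + 2.1575 - 1.7925)^2
FOC: (2*1 + 1.0)*x = 3 + 1.0*(-2.1575 + 1.7925)
x^{k+1} = 0.8783
Step 2: z-update.
Minimize 4*z^2 - 7*z + (1.0/2)*(0.8783 - z - 1.7925)^2
FOC: (2*4 + 1.0)*z = 7 + 1.0*(0.8783 - 1.7925)
z^{k+1} = 0.6762
Step 3: u-update.
u^{k+1} = -1.7925 + 0.8783 - 0.6762 = -1.5904
Step 4: Primal residual = |0.8783 - 0.6762| = 0.2021


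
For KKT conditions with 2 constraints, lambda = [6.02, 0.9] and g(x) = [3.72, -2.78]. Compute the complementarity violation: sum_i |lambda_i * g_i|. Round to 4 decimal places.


KKT complementary slackness check:
lambda_1 * g_1 = 6.02 * 3.72 = 22.3944
lambda_2 * g_2 = 0.9 * -2.78 = -2.502
Total violation = 22.3944 + 2.502 = 24.8964


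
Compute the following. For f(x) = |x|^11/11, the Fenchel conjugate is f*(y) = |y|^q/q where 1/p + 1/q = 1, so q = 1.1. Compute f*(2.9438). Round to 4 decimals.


The conjugate exponent q satisfies 1/p + 1/q = 1.
p = 11, so q = 11/(11 - 1) = 1.1
|y|^q = 2.9438^1.1 = 3.2794
f*(2.9438) = 3.2794 / 1.1 = 2.9813


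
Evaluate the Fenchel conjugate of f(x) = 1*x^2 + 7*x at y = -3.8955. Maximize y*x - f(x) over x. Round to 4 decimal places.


f*(y) = sup_x {y*x - a*x^2 - b*x} = sup_x {(y-b)*x - a*x^2}
FOC: (y - b) - 2a*x = 0 => x* = (y - b)/(2a)
x* = (-3.8955 - 7)/(2*1) = -5.4478
f*(-3.8955) = (y-b)^2/(4a) = (-3.8955 - 7)^2/(4*1)
= 118.7119/4 = 29.678


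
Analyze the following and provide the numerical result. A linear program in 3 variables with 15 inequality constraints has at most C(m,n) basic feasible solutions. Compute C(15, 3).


Each vertex corresponds to some choice of n active constraints out of m, so the number of vertices is at most C(m, n) = m! / (n!(m-n)!).
m = 15, n = 3
Numerator: 15 * 14 * 13
Denominator: 3! = 6
C(15, 3) = 455


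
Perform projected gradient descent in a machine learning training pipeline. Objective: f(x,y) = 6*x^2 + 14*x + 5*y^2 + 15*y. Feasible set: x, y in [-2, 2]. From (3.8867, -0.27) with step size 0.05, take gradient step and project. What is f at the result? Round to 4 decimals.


Step 1: Compute gradient at (3.8867, -0.27).
grad_x = 2*6*3.8867 + 14 = 60.6404
grad_y = 2*5*-0.27 + 15 = 12.3
Step 2: Gradient step.
x_raw = 3.8867 - 0.05*60.6404 = 0.8547
y_raw = -0.27 - 0.05*12.3 = -0.885
Step 3: Project onto [-2, 2].
x_proj = clip(0.8547) = 0.8547
y_proj = clip(-0.885) = -0.885
Step 4: Evaluate f.
f(0.8547, -0.885) = 6.9895


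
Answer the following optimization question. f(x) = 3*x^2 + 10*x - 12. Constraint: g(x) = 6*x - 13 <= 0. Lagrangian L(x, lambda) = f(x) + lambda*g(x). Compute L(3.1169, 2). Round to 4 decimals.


Step 1: Evaluate f(x).
f(3.1169) = 3*3.1169^2 + 10*3.1169 - 12 = 48.3142
Step 2: Evaluate g(x).
g(3.1169) = 6*3.1169 - 13 = 5.7014
Step 3: Compute Lagrangian.
L = 48.3142 + 2*5.7014 = 59.717


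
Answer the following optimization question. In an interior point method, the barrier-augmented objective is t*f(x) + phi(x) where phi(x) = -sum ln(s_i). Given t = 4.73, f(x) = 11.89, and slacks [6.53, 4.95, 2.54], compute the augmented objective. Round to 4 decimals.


Step 1: Compute log-barrier.
ln values: [1.8764, 1.5994, 0.9322]
phi = -(1.8764 + 1.5994 + 0.9322) = -4.408
Step 2: Compute augmented objective.
t*f(x) = 4.73*11.89 = 56.2397
Total = 56.2397 - 4.408 = 51.8317


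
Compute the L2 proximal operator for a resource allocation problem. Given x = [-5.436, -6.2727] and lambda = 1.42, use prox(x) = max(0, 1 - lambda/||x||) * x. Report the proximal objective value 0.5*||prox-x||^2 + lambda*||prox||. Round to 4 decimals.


Step 1: Compute ||x||.
||x|| = 8.3004
Step 2: Compute scaling factor.
scale = max(0, 1 - 1.42/8.3004) = 0.8289
Step 3: prox(x) = [-4.506, -5.1996]
||prox(x)|| = 6.8804
Step 4: Proximal objective.
0.5*||prox-x||^2 = 1.0082
lambda*||prox|| = 9.7702
Total = 10.7784


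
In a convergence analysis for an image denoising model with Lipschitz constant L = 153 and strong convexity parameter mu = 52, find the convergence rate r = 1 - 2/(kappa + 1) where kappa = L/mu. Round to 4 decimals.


Step 1: Compute the condition number.
kappa = L/mu = 153/52 = 2.9423
Step 2: Compute the convergence rate.
r = 1 - 2/(kappa + 1) = 1 - 2*mu/(L + mu) = (L - mu)/(L + mu) = 101/205 = 0.4927


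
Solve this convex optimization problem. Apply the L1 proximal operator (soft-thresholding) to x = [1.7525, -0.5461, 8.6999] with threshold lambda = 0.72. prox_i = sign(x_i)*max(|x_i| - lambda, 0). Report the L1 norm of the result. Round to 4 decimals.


Soft-thresholding with lambda = 0.72:
prox(1.7525) = sign(1.7525)*max(|1.7525| - 0.72, 0) = 1.0325
prox(-0.5461) = sign(-0.5461)*max(|-0.5461| - 0.72, 0) = 0.0
prox(8.6999) = sign(8.6999)*max(|8.6999| - 0.72, 0) = 7.9799
prox(x) = [1.0325, 0.0, 7.9799]
||prox(x)||_1 = 1.0325 + 0.0 + 7.9799 = 9.0124


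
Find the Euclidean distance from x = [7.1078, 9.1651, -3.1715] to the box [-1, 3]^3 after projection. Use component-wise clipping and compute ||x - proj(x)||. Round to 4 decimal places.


Project each component onto [-1, 3].
clip(7.1078) = 3.0, clip(9.1651) = 3.0, clip(-3.1715) = -1.0
Projection = [3.0, 3.0, -1.0]
Squared diffs: [16.874, 38.0085, 4.7154]
Distance = sqrt(59.5979) = 7.72


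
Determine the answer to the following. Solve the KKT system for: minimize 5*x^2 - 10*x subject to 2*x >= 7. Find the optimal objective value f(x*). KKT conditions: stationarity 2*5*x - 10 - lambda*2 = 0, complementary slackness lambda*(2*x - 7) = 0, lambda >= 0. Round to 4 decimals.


Step 1: Try lambda = 0 (constraint inactive).
x_unc = 10/(2*5) = 1.0
Check: 2*1.0 = 2.0 < 7 -- violated!
Step 2: Constraint must be active: 2*x = 7
x* = 7/2 = 3.5
lambda = (2*5*3.5 - 10)/2 = 12.5
Step 3: Compute optimal value.
f(x*) = 5*3.5^2 - 10*3.5 = 26.25


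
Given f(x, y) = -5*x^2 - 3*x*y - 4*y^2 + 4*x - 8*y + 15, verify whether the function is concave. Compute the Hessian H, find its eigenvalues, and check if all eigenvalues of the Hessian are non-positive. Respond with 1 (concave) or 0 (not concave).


The Hessian of f(x,y) = -5*x^2 - 3*x*y - 4*y^2 + 4*x - 8*y + 15 is:
H = [[-10, -3], [-3, -8]]
Trace = -10 - 8 = -18
Determinant = -10*-8 - (-3)^2 = 71
Discriminant = (-18)^2 - 4*71 = 40.0
Eigenvalues: lambda_1 = -12.1623, lambda_2 = -5.8377
The function is concave.

1


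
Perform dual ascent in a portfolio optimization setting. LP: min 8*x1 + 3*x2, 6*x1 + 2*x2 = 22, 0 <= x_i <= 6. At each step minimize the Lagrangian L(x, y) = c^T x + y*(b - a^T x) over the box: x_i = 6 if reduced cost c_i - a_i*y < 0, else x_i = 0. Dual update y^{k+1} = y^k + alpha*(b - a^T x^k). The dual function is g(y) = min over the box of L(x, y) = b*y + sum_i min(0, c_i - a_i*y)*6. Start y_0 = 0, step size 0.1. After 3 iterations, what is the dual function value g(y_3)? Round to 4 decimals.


Dual ascent for LP: min 8*x1 + 3*x2, 6*x1 + 2*x2 = 22, 0 <= x_i <= 6
Step 1: y^k = 0.0, reduced costs: (8.0, 3.0)
  x^k = (0.0, 0.0), subgradient = b - a^T x = 22.0
  y^{k+1} = 0.0 + 0.1*22.0 = 2.2
Step 2: y^k = 2.2, reduced costs: (-5.2, -1.4)
  x^k = (6.0, 6.0), subgradient = b - a^T x = -26.0
  y^{k+1} = 2.2 + 0.1*-26.0 = -0.4
Step 3: y^k = -0.4, reduced costs: (10.4, 3.8)
  x^k = (0.0, 0.0), subgradient = b - a^T x = 22.0
  y^{k+1} = -0.4 + 0.1*22.0 = 1.8
Dual objective at y_3 = 1.8: reduced costs (-2.8, -0.6), box minimizer x = (6.0, 6.0)
g(y_3) = b*y + (c1 - a1*y)*x1 + (c2 - a2*y)*x2 = 22*1.8 + (-2.8)*6.0 + (-0.6)*6.0 = 39.6 - 16.8 - 3.6 = 19.2


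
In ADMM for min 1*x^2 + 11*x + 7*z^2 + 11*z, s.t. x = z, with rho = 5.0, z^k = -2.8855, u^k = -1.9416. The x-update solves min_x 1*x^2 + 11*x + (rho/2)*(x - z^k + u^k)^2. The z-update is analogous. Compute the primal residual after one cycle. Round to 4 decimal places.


ADMM iteration with rho = 5.0, z^k = -2.8855, u^k = -1.9416
Step 1: x-update.
Minimize 1*x^2 + 11*x + (5.0/2)*(x + 2.8855 - 1.9416)^2
FOC: (2*1 + 5.0)*x = -11 + 5.0*(-2.8855 + 1.9416)
x^{k+1} = -2.2456
Step 2: z-update.
Minimize 7*z^2 + 11*z + (5.0/2)*(-2.2456 - z - 1.9416)^2
FOC: (2*7 + 5.0)*z = -11 + 5.0*(-2.2456 - 1.9416)
z^{k+1} = -1.6809
Step 3: u-update.
u^{k+1} = -1.9416 - 2.2456 + 1.6809 = -2.5064
Step 4: Primal residual = |-2.2456 + 1.6809| = 0.5648


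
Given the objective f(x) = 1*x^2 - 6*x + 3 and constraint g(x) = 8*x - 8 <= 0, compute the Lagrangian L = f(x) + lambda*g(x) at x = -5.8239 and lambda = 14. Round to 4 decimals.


Step 1: Evaluate f(x).
f(-5.8239) = 1*(-5.8239)^2 - 6*(-5.8239) + 3 = 71.8612
Step 2: Evaluate g(x).
g(-5.8239) = 8*-5.8239 - 8 = -54.5912
Step 3: Compute Lagrangian.
L = 71.8612 + 14*-54.5912 = -692.4156


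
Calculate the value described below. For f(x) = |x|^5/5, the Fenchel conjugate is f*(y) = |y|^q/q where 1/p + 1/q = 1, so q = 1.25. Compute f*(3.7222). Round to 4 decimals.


The conjugate exponent q satisfies 1/p + 1/q = 1.
p = 5, so q = 5/(5 - 1) = 1.25
|y|^q = 3.7222^1.25 = 5.1701
f*(3.7222) = 5.1701 / 1.25 = 4.1361


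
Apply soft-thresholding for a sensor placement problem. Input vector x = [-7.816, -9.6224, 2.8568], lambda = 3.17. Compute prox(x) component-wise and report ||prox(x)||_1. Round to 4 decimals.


Soft-thresholding with lambda = 3.17:
prox(-7.816) = sign(-7.816)*max(|-7.816| - 3.17, 0) = -4.646
prox(-9.6224) = sign(-9.6224)*max(|-9.6224| - 3.17, 0) = -6.4524
prox(2.8568) = sign(2.8568)*max(|2.8568| - 3.17, 0) = 0.0
prox(x) = [-4.646, -6.4524, 0.0]
||prox(x)||_1 = 4.646 + 6.4524 + 0.0 = 11.0984


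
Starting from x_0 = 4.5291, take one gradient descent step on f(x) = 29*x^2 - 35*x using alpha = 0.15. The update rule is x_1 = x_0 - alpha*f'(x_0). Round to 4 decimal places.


We compute the gradient at x_0 and apply the update.
f'(x) = 58*x - 35
f'(4.5291) = 58*4.5291 - 35 = 227.6878
x_1 = 4.5291 - 0.15*227.6878 = -29.6241


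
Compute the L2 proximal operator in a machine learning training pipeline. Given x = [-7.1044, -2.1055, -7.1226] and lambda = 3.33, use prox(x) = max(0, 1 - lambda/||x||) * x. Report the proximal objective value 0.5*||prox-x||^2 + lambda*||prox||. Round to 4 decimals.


Step 1: Compute ||x||.
||x|| = 10.278
Step 2: Compute scaling factor.
scale = max(0, 1 - 3.33/10.278) = 0.676
Step 3: prox(x) = [-4.8026, -1.4233, -4.8149]
||prox(x)|| = 6.948
Step 4: Proximal objective.
0.5*||prox-x||^2 = 5.5445
lambda*||prox|| = 23.1368
Total = 28.6813


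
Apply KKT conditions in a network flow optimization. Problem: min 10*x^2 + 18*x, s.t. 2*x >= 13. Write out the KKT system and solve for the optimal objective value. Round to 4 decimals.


Step 1: Try lambda = 0 (constraint inactive).
x_unc = -18/(2*10) = -0.9
Check: 2*-0.9 = -1.8 < 13 -- violated!
Step 2: Constraint must be active: 2*x = 13
x* = 13/2 = 6.5
lambda = (2*10*6.5 + 18)/2 = 74.0
Step 3: Compute optimal value.
f(x*) = 10*6.5^2 + 18*6.5 = 539.5


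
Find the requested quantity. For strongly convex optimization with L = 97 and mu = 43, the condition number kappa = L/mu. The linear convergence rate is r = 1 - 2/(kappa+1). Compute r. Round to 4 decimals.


Step 1: Compute the condition number.
kappa = L/mu = 97/43 = 2.2558
Step 2: Compute the convergence rate.
r = 1 - 2/(kappa + 1) = 1 - 2*mu/(L + mu) = (L - mu)/(L + mu) = 54/140 = 0.3857


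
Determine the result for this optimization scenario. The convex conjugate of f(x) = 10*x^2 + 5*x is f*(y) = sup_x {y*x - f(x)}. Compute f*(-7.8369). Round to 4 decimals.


f*(y) = sup_x {y*x - a*x^2 - b*x} = sup_x {(y-b)*x - a*x^2}
FOC: (y - b) - 2a*x = 0 => x* = (y - b)/(2a)
x* = (-7.8369 - 5)/(2*10) = -0.6418
f*(-7.8369) = (y-b)^2/(4a) = (-7.8369 - 5)^2/(4*10)
= 164.786/40 = 4.1197


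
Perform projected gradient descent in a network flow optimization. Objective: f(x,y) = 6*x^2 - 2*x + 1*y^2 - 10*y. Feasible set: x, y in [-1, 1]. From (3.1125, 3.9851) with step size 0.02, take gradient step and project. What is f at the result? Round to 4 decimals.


Step 1: Compute gradient at (3.1125, 3.9851).
grad_x = 2*6*3.1125 - 2 = 35.35
grad_y = 2*1*3.9851 - 10 = -2.0298
Step 2: Gradient step.
x_raw = 3.1125 - 0.02*35.35 = 2.4055
y_raw = 3.9851 - 0.02*-2.0298 = 4.0257
Step 3: Project onto [-1, 1].
x_proj = clip(2.4055) = 1.0
y_proj = clip(4.0257) = 1.0
Step 4: Evaluate f.
f(1.0, 1.0) = -5.0


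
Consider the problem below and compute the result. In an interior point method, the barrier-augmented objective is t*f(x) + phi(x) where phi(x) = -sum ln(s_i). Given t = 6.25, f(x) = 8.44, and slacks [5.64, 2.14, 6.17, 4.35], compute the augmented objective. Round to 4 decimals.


Step 1: Compute log-barrier.
ln values: [1.7299, 0.7608, 1.8197, 1.4702]
phi = -(1.7299 + 0.7608 + 1.8197 + 1.4702) = -5.7806
Step 2: Compute augmented objective.
t*f(x) = 6.25*8.44 = 52.75
Total = 52.75 - 5.7806 = 46.9694


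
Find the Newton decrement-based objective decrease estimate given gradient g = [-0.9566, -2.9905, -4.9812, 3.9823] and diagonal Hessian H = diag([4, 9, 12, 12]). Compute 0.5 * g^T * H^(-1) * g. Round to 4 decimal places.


Step 1: H is diagonal, so H^(-1) * g = [-0.2392, -0.3323, -0.4151, 0.3319].
Step 2: g^T H^(-1) g = sum_i g_i^2 / H_ii
  = (-0.9566)^2/4 + (-2.9905)^2/9 + (-4.9812)^2/12 + (3.9823)^2/12
  = 0.2288 + 0.9937 + 2.0677 + 1.3216 = 4.6117
Step 3: Objective decrease = 0.5 * g^T H^(-1) g = 2.3059


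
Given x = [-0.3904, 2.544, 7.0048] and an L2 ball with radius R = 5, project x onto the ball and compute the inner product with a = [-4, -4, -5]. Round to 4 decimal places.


Step 1: Compute ||x|| (intermediates to 6 decimals).
||x|| = sqrt((-0.3904)^2 + 2.544^2 + 7.0048^2) = 7.462679
Step 2: Project.
Since ||x|| > R, scale = R/||x|| = 5/7.462679 = 0.670001, proj(x) = scale * x
proj(x) = [-0.261568, 1.704483, 4.693223]
Step 3: Dot product.
a^T * proj(x) = -4*(-0.261568) - 4*1.704483 - 5*4.693223 = -29.2378


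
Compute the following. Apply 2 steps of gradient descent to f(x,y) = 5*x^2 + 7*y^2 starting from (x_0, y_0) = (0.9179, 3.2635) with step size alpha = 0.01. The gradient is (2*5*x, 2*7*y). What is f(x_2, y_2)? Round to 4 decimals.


Gradient descent on f(x,y) = 5*x^2 + 7*y^2.
Starting point: (0.9179, 3.2635), alpha = 0.01
Step 1: grad_x = 2*5*0.9179 = 9.179, grad_y = 2*7*3.2635 = 45.689
  x_1 = 0.9179 - 0.01*9.179 = 0.8261
  y_1 = 3.2635 - 0.01*45.689 = 2.8066
Step 2: grad_x = 2*5*0.8261 = 8.2611, grad_y = 2*7*2.8066 = 39.2925
  x_2 = 0.8261 - 0.01*8.2611 = 0.7435
  y_2 = 2.8066 - 0.01*39.2925 = 2.4137
f(0.7435, 2.4137) = 5*0.7435^2 + 7*2.4137^2 = 43.5451


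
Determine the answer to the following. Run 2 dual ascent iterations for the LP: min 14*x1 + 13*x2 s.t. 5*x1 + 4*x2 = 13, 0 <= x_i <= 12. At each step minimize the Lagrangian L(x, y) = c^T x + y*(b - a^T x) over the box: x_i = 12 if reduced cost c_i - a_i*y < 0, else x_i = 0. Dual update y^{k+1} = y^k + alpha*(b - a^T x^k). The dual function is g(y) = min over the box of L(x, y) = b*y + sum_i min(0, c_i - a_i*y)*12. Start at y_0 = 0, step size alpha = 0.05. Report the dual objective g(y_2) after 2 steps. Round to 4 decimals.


Dual ascent for LP: min 14*x1 + 13*x2, 5*x1 + 4*x2 = 13, 0 <= x_i <= 12
Step 1: y^k = 0.0, reduced costs: (14.0, 13.0)
  x^k = (0.0, 0.0), subgradient = b - a^T x = 13.0
  y^{k+1} = 0.0 + 0.05*13.0 = 0.65
Step 2: y^k = 0.65, reduced costs: (10.75, 10.4)
  x^k = (0.0, 0.0), subgradient = b - a^T x = 13.0
  y^{k+1} = 0.65 + 0.05*13.0 = 1.3
Dual objective at y_2 = 1.3: reduced costs (7.5, 7.8), box minimizer x = (0.0, 0.0)
g(y_2) = b*y + (c1 - a1*y)*x1 + (c2 - a2*y)*x2 = 13*1.3 + 7.5*0.0 + 7.8*0.0 = 16.9 + 0.0 + 0.0 = 16.9


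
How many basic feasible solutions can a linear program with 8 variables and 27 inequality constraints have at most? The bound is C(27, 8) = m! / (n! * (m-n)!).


Each vertex corresponds to some choice of n active constraints out of m, so the number of vertices is at most C(m, n) = m! / (n!(m-n)!).
m = 27, n = 8
Numerator: 27 * 26 * 25 * 24 * 23 * 22 * 21 * 20
Denominator: 8! = 40320
C(27, 8) = 2220075


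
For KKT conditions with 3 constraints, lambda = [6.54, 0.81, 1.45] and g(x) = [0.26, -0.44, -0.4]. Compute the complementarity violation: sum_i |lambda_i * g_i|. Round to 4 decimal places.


KKT complementary slackness check:
lambda_1 * g_1 = 6.54 * 0.26 = 1.7004
lambda_2 * g_2 = 0.81 * -0.44 = -0.3564
lambda_3 * g_3 = 1.45 * -0.4 = -0.58
Total violation = 1.7004 + 0.3564 + 0.58 = 2.6368


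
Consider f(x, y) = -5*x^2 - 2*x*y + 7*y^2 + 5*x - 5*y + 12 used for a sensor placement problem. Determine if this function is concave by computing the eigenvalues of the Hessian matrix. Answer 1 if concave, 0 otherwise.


The Hessian of f(x,y) = -5*x^2 - 2*x*y + 7*y^2 + 5*x - 5*y + 12 is:
H = [[-10, -2], [-2, 14]]
Trace = -10 + 14 = 4
Determinant = -10*14 - (-2)^2 = -144
Discriminant = (4)^2 - 4*-144 = 592.0
Eigenvalues: lambda_1 = -10.1655, lambda_2 = 14.1655
The function is not concave.

0


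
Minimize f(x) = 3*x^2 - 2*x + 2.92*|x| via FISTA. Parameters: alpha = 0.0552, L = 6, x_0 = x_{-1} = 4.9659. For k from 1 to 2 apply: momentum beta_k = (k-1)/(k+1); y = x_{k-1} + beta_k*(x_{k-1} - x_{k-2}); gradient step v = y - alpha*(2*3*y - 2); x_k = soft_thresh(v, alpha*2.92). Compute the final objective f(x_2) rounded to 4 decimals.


FISTA on f(x) = 3*x^2 - 2*x + 2.92*|x|
L = 6, alpha = 0.0552
Iteration 1: beta = 0.0, y = 4.9659 + 0.0*(4.9659 - 4.9659) = 4.9659
  grad(y) = 27.7954, v = y - alpha*grad = 3.4316
  prox(v) = soft_thresh(3.4316, 0.1612) = 3.2704
Iteration 2: beta = 0.3333, y = 3.2704 + 0.3333*(3.2704 - 4.9659) = 2.7052
  grad(y) = 14.2315, v = y - alpha*grad = 1.9197
  prox(v) = soft_thresh(1.9197, 0.1612) = 1.7585
f(x_2) = 3*1.7585^2 - 2*1.7585 + 2.92*|1.7585| = 10.8946


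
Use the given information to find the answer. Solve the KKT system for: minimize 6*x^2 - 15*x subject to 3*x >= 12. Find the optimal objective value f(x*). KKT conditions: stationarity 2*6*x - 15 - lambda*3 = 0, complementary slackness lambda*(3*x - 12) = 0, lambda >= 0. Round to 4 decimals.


Step 1: Try lambda = 0 (constraint inactive).
x_unc = 15/(2*6) = 1.25
Check: 3*1.25 = 3.75 < 12 -- violated!
Step 2: Constraint must be active: 3*x = 12
x* = 12/3 = 4.0
lambda = (2*6*4.0 - 15)/3 = 11.0
Step 3: Compute optimal value.
f(x*) = 6*4.0^2 - 15*4.0 = 36.0


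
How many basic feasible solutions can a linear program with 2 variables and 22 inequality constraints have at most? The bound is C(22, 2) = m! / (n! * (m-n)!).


Each vertex corresponds to some choice of n active constraints out of m, so the number of vertices is at most C(m, n) = m! / (n!(m-n)!).
m = 22, n = 2
Numerator: 22 * 21
Denominator: 2! = 2
C(22, 2) = 231


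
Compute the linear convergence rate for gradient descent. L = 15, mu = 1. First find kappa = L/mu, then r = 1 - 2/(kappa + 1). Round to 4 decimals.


Step 1: Compute the condition number.
kappa = L/mu = 15/1 = 15.0
Step 2: Compute the convergence rate.
r = 1 - 2/(kappa + 1) = 1 - 2*mu/(L + mu) = (L - mu)/(L + mu) = 14/16 = 0.875


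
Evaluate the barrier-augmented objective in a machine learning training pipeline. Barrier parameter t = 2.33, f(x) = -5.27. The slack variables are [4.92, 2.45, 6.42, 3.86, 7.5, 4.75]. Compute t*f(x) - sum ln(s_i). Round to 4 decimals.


Step 1: Compute log-barrier.
ln values: [1.5933, 0.8961, 1.8594, 1.3507, 2.0149, 1.5581]
phi = -(1.5933 + 0.8961 + 1.8594 + 1.3507 + 2.0149 + 1.5581) = -9.2725
Step 2: Compute augmented objective.
t*f(x) = 2.33*-5.27 = -12.2791
Total = -12.2791 - 9.2725 = -21.5516


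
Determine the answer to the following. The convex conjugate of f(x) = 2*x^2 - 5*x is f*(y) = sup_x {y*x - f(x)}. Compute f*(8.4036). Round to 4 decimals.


f*(y) = sup_x {y*x - a*x^2 - b*x} = sup_x {(y-b)*x - a*x^2}
FOC: (y - b) - 2a*x = 0 => x* = (y - b)/(2a)
x* = (8.4036 + 5)/(2*2) = 3.3509
f*(8.4036) = (y-b)^2/(4a) = (8.4036 + 5)^2/(4*2)
= 179.6565/8 = 22.4571


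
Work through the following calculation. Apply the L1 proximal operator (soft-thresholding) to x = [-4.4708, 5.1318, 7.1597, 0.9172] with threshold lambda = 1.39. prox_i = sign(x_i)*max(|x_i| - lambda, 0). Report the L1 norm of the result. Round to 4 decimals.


Soft-thresholding with lambda = 1.39:
prox(-4.4708) = sign(-4.4708)*max(|-4.4708| - 1.39, 0) = -3.0808
prox(5.1318) = sign(5.1318)*max(|5.1318| - 1.39, 0) = 3.7418
prox(7.1597) = sign(7.1597)*max(|7.1597| - 1.39, 0) = 5.7697
prox(0.9172) = sign(0.9172)*max(|0.9172| - 1.39, 0) = 0.0
prox(x) = [-3.0808, 3.7418, 5.7697, 0.0]
||prox(x)||_1 = 3.0808 + 3.7418 + 5.7697 + 0.0 = 12.5923


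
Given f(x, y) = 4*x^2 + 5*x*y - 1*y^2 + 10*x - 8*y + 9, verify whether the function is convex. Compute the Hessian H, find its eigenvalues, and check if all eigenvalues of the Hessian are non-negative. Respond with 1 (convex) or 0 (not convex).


The Hessian of f(x,y) = 4*x^2 + 5*x*y - 1*y^2 + 10*x - 8*y + 9 is:
H = [[8, 5], [5, -2]]
Trace = 8 - 2 = 6
Determinant = 8*-2 - (5)^2 = -41
Discriminant = (6)^2 - 4*-41 = 200.0
Eigenvalues: lambda_1 = -4.0711, lambda_2 = 10.0711
The function is not convex.

0


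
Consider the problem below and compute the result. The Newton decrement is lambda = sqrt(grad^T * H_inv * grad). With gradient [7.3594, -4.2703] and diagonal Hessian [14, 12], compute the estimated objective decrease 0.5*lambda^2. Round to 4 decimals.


Step 1: H is diagonal, so H^(-1) * g = [0.5257, -0.3559].
Step 2: g^T H^(-1) g = sum_i g_i^2 / H_ii
  = (7.3594)^2/14 + (-4.2703)^2/12
  = 3.8686 + 1.5196 = 5.3882
Step 3: Objective decrease = 0.5 * g^T H^(-1) g = 2.6941


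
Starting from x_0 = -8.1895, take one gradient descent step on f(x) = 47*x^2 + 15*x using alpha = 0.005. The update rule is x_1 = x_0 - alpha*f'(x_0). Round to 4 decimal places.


We compute the gradient at x_0 and apply the update.
f'(x) = 94*x + 15
f'(-8.1895) = 94*-8.1895 + 15 = -754.813
x_1 = -8.1895 - 0.005*-754.813 = -4.4154


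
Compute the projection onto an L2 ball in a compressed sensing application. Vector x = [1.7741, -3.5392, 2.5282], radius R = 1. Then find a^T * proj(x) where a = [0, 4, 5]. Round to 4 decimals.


Step 1: Compute ||x|| (intermediates to 6 decimals).
||x|| = sqrt(1.7741^2 + (-3.5392)^2 + 2.5282^2) = 4.697357
Step 2: Project.
Since ||x|| > R, scale = R/||x|| = 1/4.697357 = 0.212886, proj(x) = scale * x
proj(x) = [0.377681, -0.753446, 0.538218]
Step 3: Dot product.
a^T * proj(x) = 0*0.377681 + 4*(-0.753446) + 5*0.538218 = -0.3227


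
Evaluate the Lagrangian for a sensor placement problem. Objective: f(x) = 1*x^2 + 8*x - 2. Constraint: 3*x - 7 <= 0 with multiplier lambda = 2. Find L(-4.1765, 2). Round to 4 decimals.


Step 1: Evaluate f(x).
f(-4.1765) = 1*(-4.1765)^2 + 8*(-4.1765) - 2 = -17.9688
Step 2: Evaluate g(x).
g(-4.1765) = 3*-4.1765 - 7 = -19.5295
Step 3: Compute Lagrangian.
L = -17.9688 + 2*-19.5295 = -57.0278


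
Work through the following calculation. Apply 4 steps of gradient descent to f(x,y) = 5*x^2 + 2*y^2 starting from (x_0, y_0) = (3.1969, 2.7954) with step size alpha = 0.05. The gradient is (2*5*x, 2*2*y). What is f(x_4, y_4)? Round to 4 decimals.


Gradient descent on f(x,y) = 5*x^2 + 2*y^2.
Starting point: (3.1969, 2.7954), alpha = 0.05
Step 1: grad_x = 2*5*3.1969 = 31.969, grad_y = 2*2*2.7954 = 11.1816
  x_1 = 3.1969 - 0.05*31.969 = 1.5985
  y_1 = 2.7954 - 0.05*11.1816 = 2.2363
Step 2: grad_x = 2*5*1.5985 = 15.9845, grad_y = 2*2*2.2363 = 8.9453
  x_2 = 1.5985 - 0.05*15.9845 = 0.7992
  y_2 = 2.2363 - 0.05*8.9453 = 1.7891
Step 3: grad_x = 2*5*0.7992 = 7.9923, grad_y = 2*2*1.7891 = 7.1562
  x_3 = 0.7992 - 0.05*7.9923 = 0.3996
  y_3 = 1.7891 - 0.05*7.1562 = 1.4312
Step 4: grad_x = 2*5*0.3996 = 3.9961, grad_y = 2*2*1.4312 = 5.725
  x_4 = 0.3996 - 0.05*3.9961 = 0.1998
  y_4 = 1.4312 - 0.05*5.725 = 1.145
f(0.1998, 1.145) = 5*0.1998^2 + 2*1.145^2 = 2.8216


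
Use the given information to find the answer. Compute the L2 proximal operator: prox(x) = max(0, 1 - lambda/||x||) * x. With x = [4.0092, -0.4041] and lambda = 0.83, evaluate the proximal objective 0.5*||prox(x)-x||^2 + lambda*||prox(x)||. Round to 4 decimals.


Step 1: Compute ||x||.
||x|| = 4.0295
Step 2: Compute scaling factor.
scale = max(0, 1 - 0.83/4.0295) = 0.794
Step 3: prox(x) = [3.1834, -0.3209]
||prox(x)|| = 3.1995
Step 4: Proximal objective.
0.5*||prox-x||^2 = 0.3445
lambda*||prox|| = 2.6556
Total = 3.0


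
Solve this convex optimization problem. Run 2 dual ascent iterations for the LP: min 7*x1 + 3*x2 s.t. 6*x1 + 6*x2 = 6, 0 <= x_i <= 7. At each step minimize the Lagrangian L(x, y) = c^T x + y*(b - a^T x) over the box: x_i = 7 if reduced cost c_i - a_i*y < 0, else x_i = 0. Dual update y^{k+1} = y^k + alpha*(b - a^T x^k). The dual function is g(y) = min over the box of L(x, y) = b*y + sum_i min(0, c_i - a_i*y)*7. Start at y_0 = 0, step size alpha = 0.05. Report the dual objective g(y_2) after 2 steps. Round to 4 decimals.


Dual ascent for LP: min 7*x1 + 3*x2, 6*x1 + 6*x2 = 6, 0 <= x_i <= 7
Step 1: y^k = 0.0, reduced costs: (7.0, 3.0)
  x^k = (0.0, 0.0), subgradient = b - a^T x = 6.0
  y^{k+1} = 0.0 + 0.05*6.0 = 0.3
Step 2: y^k = 0.3, reduced costs: (5.2, 1.2)
  x^k = (0.0, 0.0), subgradient = b - a^T x = 6.0
  y^{k+1} = 0.3 + 0.05*6.0 = 0.6
Dual objective at y_2 = 0.6: reduced costs (3.4, -0.6), box minimizer x = (0.0, 7.0)
g(y_2) = b*y + (c1 - a1*y)*x1 + (c2 - a2*y)*x2 = 6*0.6 + 3.4*0.0 + (-0.6)*7.0 = 3.6 + 0.0 - 4.2 = -0.6


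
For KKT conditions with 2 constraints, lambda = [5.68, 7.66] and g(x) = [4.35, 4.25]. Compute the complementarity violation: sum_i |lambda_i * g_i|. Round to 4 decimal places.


KKT complementary slackness check:
lambda_1 * g_1 = 5.68 * 4.35 = 24.708
lambda_2 * g_2 = 7.66 * 4.25 = 32.555
Total violation = 24.708 + 32.555 = 57.263


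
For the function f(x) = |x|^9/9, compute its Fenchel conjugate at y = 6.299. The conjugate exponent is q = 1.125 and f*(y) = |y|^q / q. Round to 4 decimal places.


The conjugate exponent q satisfies 1/p + 1/q = 1.
p = 9, so q = 9/(9 - 1) = 1.125
|y|^q = 6.299^1.125 = 7.9283
f*(6.299) = 7.9283 / 1.125 = 7.0474


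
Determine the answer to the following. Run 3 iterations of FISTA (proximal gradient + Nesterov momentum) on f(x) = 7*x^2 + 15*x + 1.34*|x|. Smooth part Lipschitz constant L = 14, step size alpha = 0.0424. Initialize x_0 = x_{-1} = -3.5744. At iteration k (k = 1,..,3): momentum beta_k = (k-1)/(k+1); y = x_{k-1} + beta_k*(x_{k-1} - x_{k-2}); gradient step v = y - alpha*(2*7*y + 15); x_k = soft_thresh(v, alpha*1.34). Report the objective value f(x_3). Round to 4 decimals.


FISTA on f(x) = 7*x^2 + 15*x + 1.34*|x|
L = 14, alpha = 0.0424
Iteration 1: beta = 0.0, y = -3.5744 + 0.0*(-3.5744 + 3.5744) = -3.5744
  grad(y) = -35.0416, v = y - alpha*grad = -2.0886
  prox(v) = soft_thresh(-2.0886, 0.0568) = -2.0318
Iteration 2: beta = 0.3333, y = -2.0318 + 0.3333*(-2.0318 + 3.5744) = -1.5176
  grad(y) = -6.2468, v = y - alpha*grad = -1.2528
  prox(v) = soft_thresh(-1.2528, 0.0568) = -1.1959
Iteration 3: beta = 0.5, y = -1.1959 + 0.5*(-1.1959 + 2.0318) = -0.778
  grad(y) = 4.1078, v = y - alpha*grad = -0.9522
  prox(v) = soft_thresh(-0.9522, 0.0568) = -0.8954
f(x_3) = 7*(-0.8954)^2 + 15*(-0.8954) + 1.34*|-0.8954| = -6.6189


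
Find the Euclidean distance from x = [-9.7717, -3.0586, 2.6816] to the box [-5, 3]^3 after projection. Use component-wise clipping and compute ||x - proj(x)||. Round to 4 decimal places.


Project each component onto [-5, 3].
clip(-9.7717) = -5.0, clip(-3.0586) = -3.0586, clip(2.6816) = 2.6816
Projection = [-5.0, -3.0586, 2.6816]
Squared diffs: [22.7691, 0.0, 0.0]
Distance = sqrt(22.7691) = 4.7717


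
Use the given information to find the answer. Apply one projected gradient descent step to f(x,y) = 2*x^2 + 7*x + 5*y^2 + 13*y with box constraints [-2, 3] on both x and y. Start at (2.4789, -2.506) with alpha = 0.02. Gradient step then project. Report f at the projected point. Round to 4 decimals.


Step 1: Compute gradient at (2.4789, -2.506).
grad_x = 2*2*2.4789 + 7 = 16.9156
grad_y = 2*5*-2.506 + 13 = -12.06
Step 2: Gradient step.
x_raw = 2.4789 - 0.02*16.9156 = 2.1406
y_raw = -2.506 - 0.02*-12.06 = -2.2648
Step 3: Project onto [-2, 3].
x_proj = clip(2.1406) = 2.1406
y_proj = clip(-2.2648) = -2.0
Step 4: Evaluate f.
f(2.1406, -2.0) = 18.1483


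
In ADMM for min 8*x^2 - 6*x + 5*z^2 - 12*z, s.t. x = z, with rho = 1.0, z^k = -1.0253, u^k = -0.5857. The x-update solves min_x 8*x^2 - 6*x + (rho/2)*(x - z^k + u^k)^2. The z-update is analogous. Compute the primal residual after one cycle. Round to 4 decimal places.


ADMM iteration with rho = 1.0, z^k = -1.0253, u^k = -0.5857
Step 1: x-update.
Minimize 8*x^2 - 6*x + (1.0/2)*(x + 1.0253 - 0.5857)^2
FOC: (2*8 + 1.0)*x = 6 + 1.0*(-1.0253 + 0.5857)
x^{k+1} = 0.3271
Step 2: z-update.
Minimize 5*z^2 - 12*z + (1.0/2)*(0.3271 - z - 0.5857)^2
FOC: (2*5 + 1.0)*z = 12 + 1.0*(0.3271 - 0.5857)
z^{k+1} = 1.0674
Step 3: u-update.
u^{k+1} = -0.5857 + 0.3271 - 1.0674 = -1.326
Step 4: Primal residual = |0.3271 - 1.0674| = 0.7403


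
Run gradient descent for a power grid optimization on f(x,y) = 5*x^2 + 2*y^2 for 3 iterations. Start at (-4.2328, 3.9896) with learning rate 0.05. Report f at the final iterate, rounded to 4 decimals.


Gradient descent on f(x,y) = 5*x^2 + 2*y^2.
Starting point: (-4.2328, 3.9896), alpha = 0.05
Step 1: grad_x = 2*5*-4.2328 = -42.328, grad_y = 2*2*3.9896 = 15.9584
  x_1 = -4.2328 - 0.05*-42.328 = -2.1164
  y_1 = 3.9896 - 0.05*15.9584 = 3.1917
Step 2: grad_x = 2*5*-2.1164 = -21.164, grad_y = 2*2*3.1917 = 12.7667
  x_2 = -2.1164 - 0.05*-21.164 = -1.0582
  y_2 = 3.1917 - 0.05*12.7667 = 2.5533
Step 3: grad_x = 2*5*-1.0582 = -10.582, grad_y = 2*2*2.5533 = 10.2134
  x_3 = -1.0582 - 0.05*-10.582 = -0.5291
  y_3 = 2.5533 - 0.05*10.2134 = 2.0427
f(-0.5291, 2.0427) = 5*(-0.5291)^2 + 2*2.0427^2 = 9.7448


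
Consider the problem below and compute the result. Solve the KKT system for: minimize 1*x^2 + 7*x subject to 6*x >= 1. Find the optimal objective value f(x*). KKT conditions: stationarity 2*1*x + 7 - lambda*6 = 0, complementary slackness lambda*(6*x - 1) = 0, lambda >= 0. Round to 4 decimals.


Step 1: Try lambda = 0 (constraint inactive).
x_unc = -7/(2*1) = -3.5
Check: 6*-3.5 = -21.0 < 1 -- violated!
Step 2: Constraint must be active: 6*x = 1
x* = 1/6 = 0.1667 (rounded; the exact value 1/6 is used below)
lambda = (2*1*(1/6) + 7)/6 = 1.2222
Step 3: Compute optimal value.
f(x*) = 1*(1/6)^2 + 7*(1/6) = 1.1944


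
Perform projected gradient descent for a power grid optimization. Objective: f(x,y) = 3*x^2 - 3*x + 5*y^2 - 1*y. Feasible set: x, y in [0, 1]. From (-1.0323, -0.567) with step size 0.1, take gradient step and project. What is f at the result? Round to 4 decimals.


Step 1: Compute gradient at (-1.0323, -0.567).
grad_x = 2*3*-1.0323 - 3 = -9.1938
grad_y = 2*5*-0.567 - 1 = -6.67
Step 2: Gradient step.
x_raw = -1.0323 - 0.1*-9.1938 = -0.1129
y_raw = -0.567 - 0.1*-6.67 = 0.1
Step 3: Project onto [0, 1].
x_proj = clip(-0.1129) = 0.0
y_proj = clip(0.1) = 0.1
Step 4: Evaluate f.
f(0.0, 0.1) = -0.05


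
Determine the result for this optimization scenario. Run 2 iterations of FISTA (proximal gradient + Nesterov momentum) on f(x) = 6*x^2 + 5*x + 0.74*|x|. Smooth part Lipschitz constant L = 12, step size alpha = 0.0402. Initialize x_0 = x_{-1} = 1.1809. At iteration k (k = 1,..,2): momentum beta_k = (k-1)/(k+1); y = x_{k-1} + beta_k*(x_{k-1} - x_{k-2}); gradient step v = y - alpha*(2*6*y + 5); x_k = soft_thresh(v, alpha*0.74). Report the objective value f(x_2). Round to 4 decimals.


FISTA on f(x) = 6*x^2 + 5*x + 0.74*|x|
L = 12, alpha = 0.0402
Iteration 1: beta = 0.0, y = 1.1809 + 0.0*(1.1809 - 1.1809) = 1.1809
  grad(y) = 19.1708, v = y - alpha*grad = 0.4102
  prox(v) = soft_thresh(0.4102, 0.0297) = 0.3805
Iteration 2: beta = 0.3333, y = 0.3805 + 0.3333*(0.3805 - 1.1809) = 0.1137
  grad(y) = 6.3642, v = y - alpha*grad = -0.1422
  prox(v) = soft_thresh(-0.1422, 0.0297) = -0.1124
f(x_2) = 6*(-0.1124)^2 + 5*(-0.1124) + 0.74*|-0.1124| = -0.4031


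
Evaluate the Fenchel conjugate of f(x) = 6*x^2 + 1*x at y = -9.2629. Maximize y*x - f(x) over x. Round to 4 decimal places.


f*(y) = sup_x {y*x - a*x^2 - b*x} = sup_x {(y-b)*x - a*x^2}
FOC: (y - b) - 2a*x = 0 => x* = (y - b)/(2a)
x* = (-9.2629 - 1)/(2*6) = -0.8552
f*(-9.2629) = (y-b)^2/(4a) = (-9.2629 - 1)^2/(4*6)
= 105.3271/24 = 4.3886


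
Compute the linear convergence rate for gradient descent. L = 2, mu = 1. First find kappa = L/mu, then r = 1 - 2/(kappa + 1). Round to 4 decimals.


Step 1: Compute the condition number.
kappa = L/mu = 2/1 = 2.0
Step 2: Compute the convergence rate.
r = 1 - 2/(kappa + 1) = 1 - 2*mu/(L + mu) = (L - mu)/(L + mu) = 1/3 = 0.3333


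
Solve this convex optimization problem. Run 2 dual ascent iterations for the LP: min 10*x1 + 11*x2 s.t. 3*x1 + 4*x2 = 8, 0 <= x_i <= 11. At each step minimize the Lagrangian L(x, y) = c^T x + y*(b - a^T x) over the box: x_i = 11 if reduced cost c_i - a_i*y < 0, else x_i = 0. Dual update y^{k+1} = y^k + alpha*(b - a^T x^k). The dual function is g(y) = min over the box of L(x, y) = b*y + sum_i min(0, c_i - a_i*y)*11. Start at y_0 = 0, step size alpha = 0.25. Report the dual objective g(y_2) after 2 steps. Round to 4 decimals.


Dual ascent for LP: min 10*x1 + 11*x2, 3*x1 + 4*x2 = 8, 0 <= x_i <= 11
Step 1: y^k = 0.0, reduced costs: (10.0, 11.0)
  x^k = (0.0, 0.0), subgradient = b - a^T x = 8.0
  y^{k+1} = 0.0 + 0.25*8.0 = 2.0
Step 2: y^k = 2.0, reduced costs: (4.0, 3.0)
  x^k = (0.0, 0.0), subgradient = b - a^T x = 8.0
  y^{k+1} = 2.0 + 0.25*8.0 = 4.0
Dual objective at y_2 = 4.0: reduced costs (-2.0, -5.0), box minimizer x = (11.0, 11.0)
g(y_2) = b*y + (c1 - a1*y)*x1 + (c2 - a2*y)*x2 = 8*4.0 + (-2.0)*11.0 + (-5.0)*11.0 = 32.0 - 22.0 - 55.0 = -45.0


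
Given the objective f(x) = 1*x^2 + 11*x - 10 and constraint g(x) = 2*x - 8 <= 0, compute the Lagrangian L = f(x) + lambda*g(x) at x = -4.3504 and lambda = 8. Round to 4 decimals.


Step 1: Evaluate f(x).
f(-4.3504) = 1*(-4.3504)^2 + 11*(-4.3504) - 10 = -38.9284
Step 2: Evaluate g(x).
g(-4.3504) = 2*-4.3504 - 8 = -16.7008
Step 3: Compute Lagrangian.
L = -38.9284 + 8*-16.7008 = -172.5348


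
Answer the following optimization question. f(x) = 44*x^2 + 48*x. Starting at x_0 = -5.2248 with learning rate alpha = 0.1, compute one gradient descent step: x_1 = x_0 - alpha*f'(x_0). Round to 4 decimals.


We compute the gradient at x_0 and apply the update.
f'(x) = 88*x + 48
f'(-5.2248) = 88*-5.2248 + 48 = -411.7824
x_1 = -5.2248 - 0.1*-411.7824 = 35.9534


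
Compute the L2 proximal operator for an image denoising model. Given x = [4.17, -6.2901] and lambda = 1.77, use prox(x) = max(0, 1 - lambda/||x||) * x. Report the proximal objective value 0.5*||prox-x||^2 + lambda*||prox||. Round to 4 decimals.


Step 1: Compute ||x||.
||x|| = 7.5468
Step 2: Compute scaling factor.
scale = max(0, 1 - 1.77/7.5468) = 0.7655
Step 3: prox(x) = [3.192, -4.8148]
||prox(x)|| = 5.7768
Step 4: Proximal objective.
0.5*||prox-x||^2 = 1.5665
lambda*||prox|| = 10.2249
Total = 11.7914


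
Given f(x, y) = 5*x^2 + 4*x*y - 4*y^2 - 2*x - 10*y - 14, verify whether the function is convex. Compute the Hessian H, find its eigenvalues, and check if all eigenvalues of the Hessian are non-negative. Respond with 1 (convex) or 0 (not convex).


The Hessian of f(x,y) = 5*x^2 + 4*x*y - 4*y^2 - 2*x - 10*y - 14 is:
H = [[10, 4], [4, -8]]
Trace = 10 - 8 = 2
Determinant = 10*-8 - (4)^2 = -96
Discriminant = (2)^2 - 4*-96 = 388.0
Eigenvalues: lambda_1 = -8.8489, lambda_2 = 10.8489
The function is not convex.

0


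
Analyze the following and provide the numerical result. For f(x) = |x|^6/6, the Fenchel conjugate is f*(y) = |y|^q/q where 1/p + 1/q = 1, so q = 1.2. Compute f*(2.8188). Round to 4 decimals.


The conjugate exponent q satisfies 1/p + 1/q = 1.
p = 6, so q = 6/(6 - 1) = 1.2
|y|^q = 2.8188^1.2 = 3.468
f*(2.8188) = 3.468 / 1.2 = 2.89


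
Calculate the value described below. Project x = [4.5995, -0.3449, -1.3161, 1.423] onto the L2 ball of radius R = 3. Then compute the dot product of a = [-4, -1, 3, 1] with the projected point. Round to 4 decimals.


Step 1: Compute ||x|| (intermediates to 6 decimals).
||x|| = sqrt(4.5995^2 + (-0.3449)^2 + (-1.3161)^2 + 1.423^2) = 5.003139
Step 2: Project.
Since ||x|| > R, scale = R/||x|| = 3/5.003139 = 0.599624, proj(x) = scale * x
proj(x) = [2.757971, -0.20681, -0.789165, 0.853265]
Step 3: Dot product.
a^T * proj(x) = -4*2.757971 - 1*(-0.20681) + 3*(-0.789165) + 1*0.853265 = -12.3393


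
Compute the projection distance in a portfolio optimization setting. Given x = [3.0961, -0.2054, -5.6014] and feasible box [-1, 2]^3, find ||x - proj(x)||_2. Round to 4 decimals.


Project each component onto [-1, 2].
clip(3.0961) = 2.0, clip(-0.2054) = -0.2054, clip(-5.6014) = -1.0
Projection = [2.0, -0.2054, -1.0]
Squared diffs: [1.2014, 0.0, 21.1729]
Distance = sqrt(22.3743) = 4.7301
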